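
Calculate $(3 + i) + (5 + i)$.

(3 + 5) + (1 + 1)i = 8 + 2i


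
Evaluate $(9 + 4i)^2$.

(a + bi)^2 = a^2 - b^2 + 2abi
= 9^2 - 4^2 + 2*9*4i
= 65 + 72i


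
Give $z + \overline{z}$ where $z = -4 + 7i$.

z + conjugate(z) = (a + bi) + (a - bi) = 2a
= 2 * (-4) = -8


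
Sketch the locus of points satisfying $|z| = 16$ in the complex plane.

|z| = 16 means sqrt(x^2 + y^2) = 16
This is a circle of radius 16 centered at the origin


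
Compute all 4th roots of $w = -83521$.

|w| = 83521, arg(w) = 180°
Root modulus = 83521^(1/4) = 17
Root arguments: θ_k = (180° + 360°k)/4 for k = 0, 1, ..., 3
Roots: 17*sqrt(2)/2 + (17*sqrt(2)/2)i, -17*sqrt(2)/2 + (17*sqrt(2)/2)i, -17*sqrt(2)/2 - (17*sqrt(2)/2)i, 17*sqrt(2)/2 - (17*sqrt(2)/2)i


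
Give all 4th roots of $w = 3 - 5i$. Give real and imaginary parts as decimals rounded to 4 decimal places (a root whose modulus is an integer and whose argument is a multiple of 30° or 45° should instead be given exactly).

|w| = sqrt(34) ≈ 5.830952, arg(w) ≈ 300.963757°
Root modulus = sqrt(34)^(1/4) ≈ 1.553942
Root arguments: θ_k = (arg(w) + 360°k)/4 for k = 0, 1, ..., 3
Compute each root as (root modulus)(cos θ_k + i sin θ_k) using full-precision intermediates, then round to 4 decimal places.
Roots: 0.3959 + 1.5027i, -1.5027 + 0.3959i, -0.3959 - 1.5027i, 1.5027 - 0.3959i


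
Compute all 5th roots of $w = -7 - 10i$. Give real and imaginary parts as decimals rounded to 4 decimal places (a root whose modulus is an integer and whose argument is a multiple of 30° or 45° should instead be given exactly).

|w| = sqrt(149) ≈ 12.206556, arg(w) ≈ 235.007980°
Root modulus = sqrt(149)^(1/5) ≈ 1.649372
Root arguments: θ_k = (arg(w) + 360°k)/5 for k = 0, 1, ..., 4
Compute each root as (root modulus)(cos θ_k + i sin θ_k) using full-precision intermediates, then round to 4 decimal places.
Roots: 1.1248 + 1.2063i, -0.7997 + 1.4426i, -1.6191 - 0.3148i, -0.2010 - 1.6371i, 1.4949 - 0.6970i


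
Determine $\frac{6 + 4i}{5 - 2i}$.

Multiply numerator and denominator by conjugate (5 + 2i):
= (6 + 4i)(5 + 2i) / (5^2 + (-2)^2)
= (22 + 32i) / 29
= 22/29 + (32/29)i


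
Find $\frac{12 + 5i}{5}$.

Divisor is real, so divide each part by 5:
= 12/5 + i


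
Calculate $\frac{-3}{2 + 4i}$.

Multiply numerator and denominator by conjugate (2 - 4i):
= (-3)(2 - 4i) / (2^2 + 4^2)
= (-6 + 12i) / 20
Divide through by 2: (-3 + 6i) / 10
= -3/10 + (3/5)i


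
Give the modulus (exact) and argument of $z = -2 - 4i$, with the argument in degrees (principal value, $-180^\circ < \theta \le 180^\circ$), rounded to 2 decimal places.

|z| = sqrt((-2)^2 + (-4)^2) = sqrt(20)
arg(z) = arctan(b/a) = arctan(-4/-2) (quadrant-adjusted) = -116.57°


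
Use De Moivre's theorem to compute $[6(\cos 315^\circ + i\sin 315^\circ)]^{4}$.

By De Moivre: z^n = r^n(cos(nθ) + i sin(nθ))
= 6^4(cos(4*315°) + i sin(4*315°))
= 1296(cos 180° + i sin 180°)
= -1296


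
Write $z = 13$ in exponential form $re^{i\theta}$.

r = |z| = sqrt((13)^2 + (0)^2) = sqrt(169 + 0) = sqrt(169) = 13
b = 0 and a > 0, so z lies on the positive real axis: θ = 0
z = 13e^(i*0) = 13


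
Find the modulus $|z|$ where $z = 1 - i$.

|z| = sqrt(a^2 + b^2) = sqrt(1^2 + (-1)^2) = sqrt(2) = sqrt(2)


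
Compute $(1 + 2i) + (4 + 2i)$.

(1 + 4) + (2 + 2)i = 5 + 4i


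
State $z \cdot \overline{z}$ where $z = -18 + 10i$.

z * conjugate(z) = |z|^2 = a^2 + b^2
= (-18)^2 + 10^2 = 424


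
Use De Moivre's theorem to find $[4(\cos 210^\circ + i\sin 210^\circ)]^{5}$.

By De Moivre: z^n = r^n(cos(nθ) + i sin(nθ))
= 4^5(cos(5*210°) + i sin(5*210°))
= 1024(cos 330° + i sin 330°)
= 512*sqrt(3) - 512i


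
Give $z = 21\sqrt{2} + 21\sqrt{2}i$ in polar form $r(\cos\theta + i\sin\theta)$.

r = |z| = sqrt(a^2 + b^2) = sqrt((21*sqrt(2))^2 + (21*sqrt(2))^2) = sqrt(882 + 882) = sqrt(1764) = 42
θ = arctan(b/a) = arctan(29.6985/29.6985) (quadrant-adjusted) = 45°
z = 42(cos 45° + i sin 45°)


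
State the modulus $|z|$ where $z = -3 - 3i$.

|z| = sqrt(a^2 + b^2) = sqrt((-3)^2 + (-3)^2) = sqrt(18) = sqrt(18)


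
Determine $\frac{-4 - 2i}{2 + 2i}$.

Multiply numerator and denominator by conjugate (2 - 2i):
= (-4 - 2i)(2 - 2i) / (2^2 + 2^2)
= (-12 + 4i) / 8
Divide through by 4: (-3 + i) / 2
= -3/2 + (1/2)i


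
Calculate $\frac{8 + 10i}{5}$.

Divisor is real, so divide each part by 5:
= 8/5 + 2i


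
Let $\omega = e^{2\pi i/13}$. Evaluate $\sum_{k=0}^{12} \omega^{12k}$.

Let ζ = ω^12 = e^(2πi·12/13). Since 13 ∤ 12, ζ ≠ 1.
Sum = Σ_{k=0}^{12} ζ^k = (ζ^13 - 1)/(ζ - 1) = (ω^{12·13} - 1)/(ζ - 1) = (1 - 1)/(ζ - 1) = 0


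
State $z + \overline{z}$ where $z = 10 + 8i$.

z + conjugate(z) = (a + bi) + (a - bi) = 2a
= 2 * 10 = 20


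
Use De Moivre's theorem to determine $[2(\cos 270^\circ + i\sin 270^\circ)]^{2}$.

By De Moivre: z^n = r^n(cos(nθ) + i sin(nθ))
= 2^2(cos(2*270°) + i sin(2*270°))
= 4(cos 180° + i sin 180°)
= -4


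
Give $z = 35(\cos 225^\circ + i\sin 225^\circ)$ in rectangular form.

a = r cos θ = 35 * -sqrt(2)/2 = -35*sqrt(2)/2
b = r sin θ = 35 * -sqrt(2)/2 = -35*sqrt(2)/2
z = -35*sqrt(2)/2 - (35*sqrt(2)/2)i


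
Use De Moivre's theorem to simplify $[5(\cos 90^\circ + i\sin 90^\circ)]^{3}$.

By De Moivre: z^n = r^n(cos(nθ) + i sin(nθ))
= 5^3(cos(3*90°) + i sin(3*90°))
= 125(cos 270° + i sin 270°)
= -125i


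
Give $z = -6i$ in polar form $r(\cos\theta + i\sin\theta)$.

r = |z| = sqrt(a^2 + b^2) = sqrt((0)^2 + (-6)^2) = sqrt(0 + 36) = sqrt(36) = 6
a = 0 and b < 0, so z lies on the negative imaginary axis: θ = 270°
z = 6(cos 270° + i sin 270°)


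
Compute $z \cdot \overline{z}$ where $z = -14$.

z * conjugate(z) = |z|^2 = a^2 + b^2
= (-14)^2 + 0^2 = 196


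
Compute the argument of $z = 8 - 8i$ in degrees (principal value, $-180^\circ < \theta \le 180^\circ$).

θ = arctan(b/a) = arctan(-8/8) (quadrant-adjusted) = -45°


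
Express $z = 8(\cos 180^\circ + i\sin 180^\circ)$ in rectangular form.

a = r cos θ = 8 * -1 = -8
b = r sin θ = 8 * 0 = 0
z = -8


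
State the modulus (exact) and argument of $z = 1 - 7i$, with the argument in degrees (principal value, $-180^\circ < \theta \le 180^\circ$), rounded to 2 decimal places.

|z| = sqrt(1^2 + (-7)^2) = sqrt(50)
arg(z) = arctan(b/a) = arctan(-7/1) (quadrant-adjusted) = -81.87°


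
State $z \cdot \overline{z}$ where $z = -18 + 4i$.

z * conjugate(z) = |z|^2 = a^2 + b^2
= (-18)^2 + 4^2 = 340


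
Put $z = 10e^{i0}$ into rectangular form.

a = r cos θ = 10 * 1 = 10
b = r sin θ = 10 * 0 = 0
z = 10


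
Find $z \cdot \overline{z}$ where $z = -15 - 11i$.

z * conjugate(z) = |z|^2 = a^2 + b^2
= (-15)^2 + (-11)^2 = 346


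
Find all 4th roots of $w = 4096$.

|w| = 4096, arg(w) = 0°
Root modulus = 4096^(1/4) = 8
Root arguments: θ_k = (0° + 360°k)/4 for k = 0, 1, ..., 3
Roots: 8, 8i, -8, -8i


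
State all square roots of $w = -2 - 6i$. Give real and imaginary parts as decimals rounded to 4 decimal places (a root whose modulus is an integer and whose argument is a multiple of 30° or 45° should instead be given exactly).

|w| = sqrt(40) ≈ 6.324555, arg(w) ≈ 251.565051°
Root modulus = sqrt(40)^(1/2) ≈ 2.514867
Root arguments: θ_k = (arg(w) + 360°k)/2 for k = 0, 1, ..., 1
Compute each root as (root modulus)(cos θ_k + i sin θ_k) using full-precision intermediates, then round to 4 decimal places.
Roots: -1.4705 + 2.0402i, 1.4705 - 2.0402i


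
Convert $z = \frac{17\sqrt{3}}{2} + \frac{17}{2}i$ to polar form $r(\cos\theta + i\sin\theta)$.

r = |z| = sqrt(a^2 + b^2) = sqrt((17*sqrt(3)/2)^2 + (17/2)^2) = sqrt(867/4 + 289/4) = sqrt(289) = 17
θ = arctan(b/a) = arctan(8.5/14.7224) (quadrant-adjusted) = 30°
z = 17(cos 30° + i sin 30°)


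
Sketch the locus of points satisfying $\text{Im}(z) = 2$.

Im(z) = y where z = x + yi; the equation y = 2 is satisfied by all points with that y-coordinate
Locus: Horizontal line y = 2


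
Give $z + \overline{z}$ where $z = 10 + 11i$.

z + conjugate(z) = (a + bi) + (a - bi) = 2a
= 2 * 10 = 20


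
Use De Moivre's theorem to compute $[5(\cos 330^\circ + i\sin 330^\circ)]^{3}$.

By De Moivre: z^n = r^n(cos(nθ) + i sin(nθ))
= 5^3(cos(3*330°) + i sin(3*330°))
= 125(cos 270° + i sin 270°)
= -125i


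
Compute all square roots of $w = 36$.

|w| = 36, arg(w) = 0°
Root modulus = 36^(1/2) = 6
Root arguments: θ_k = (0° + 360°k)/2 for k = 0, 1, ..., 1
Roots: 6, -6


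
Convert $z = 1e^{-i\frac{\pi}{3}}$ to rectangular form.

a = r cos θ = 1 * 1/2 = 1/2
b = r sin θ = 1 * -sqrt(3)/2 = -sqrt(3)/2
z = 1/2 - (sqrt(3)/2)i


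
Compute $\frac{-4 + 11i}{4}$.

Divisor is real, so divide each part by 4:
= -1 + (11/4)i


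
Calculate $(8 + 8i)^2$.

(a + bi)^2 = a^2 - b^2 + 2abi
= 8^2 - 8^2 + 2*8*8i
= 128i


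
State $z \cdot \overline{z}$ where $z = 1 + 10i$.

z * conjugate(z) = |z|^2 = a^2 + b^2
= 1^2 + 10^2 = 101


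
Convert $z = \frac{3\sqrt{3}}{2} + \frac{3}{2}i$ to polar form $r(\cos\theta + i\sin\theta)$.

r = |z| = sqrt(a^2 + b^2) = sqrt((3*sqrt(3)/2)^2 + (3/2)^2) = sqrt(27/4 + 9/4) = sqrt(9) = 3
θ = arctan(b/a) = arctan(1.5/2.5981) (quadrant-adjusted) = 30°
z = 3(cos 30° + i sin 30°)


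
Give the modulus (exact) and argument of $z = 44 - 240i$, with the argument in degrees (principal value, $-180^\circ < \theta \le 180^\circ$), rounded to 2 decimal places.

|z| = sqrt(44^2 + (-240)^2) = 244
arg(z) = arctan(b/a) = arctan(-240/44) (quadrant-adjusted) = -79.61°


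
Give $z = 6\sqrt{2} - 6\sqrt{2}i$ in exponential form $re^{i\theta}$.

r = |z| = sqrt((6*sqrt(2))^2 + (-6*sqrt(2))^2) = sqrt(72 + 72) = sqrt(144) = 12
θ = arctan(b/a) = arctan(-8.4853/8.4853) (quadrant-adjusted) = -45° = -π/4
z = 12e^(-i*π/4)


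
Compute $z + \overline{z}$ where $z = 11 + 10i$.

z + conjugate(z) = (a + bi) + (a - bi) = 2a
= 2 * 11 = 22


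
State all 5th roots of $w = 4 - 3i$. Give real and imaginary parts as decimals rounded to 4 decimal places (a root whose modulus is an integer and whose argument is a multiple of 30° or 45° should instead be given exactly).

|w| = 5, arg(w) ≈ 323.130102°
Root modulus = 5^(1/5) ≈ 1.379730
Root arguments: θ_k = (arg(w) + 360°k)/5 for k = 0, 1, ..., 4
Compute each root as (root modulus)(cos θ_k + i sin θ_k) using full-precision intermediates, then round to 4 decimal places.
Roots: 0.5912 + 1.2466i, -1.0029 + 0.9475i, -1.2111 - 0.6610i, 0.2544 - 1.3561i, 1.3683 - 0.1771i


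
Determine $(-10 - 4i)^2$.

(a + bi)^2 = a^2 - b^2 + 2abi
= (-10)^2 - (-4)^2 + 2*(-10)*(-4)i
= 84 + 80i


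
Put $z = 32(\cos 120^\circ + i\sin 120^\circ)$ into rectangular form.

a = r cos θ = 32 * -1/2 = -16
b = r sin θ = 32 * sqrt(3)/2 = 16*sqrt(3)
z = -16 + 16*sqrt(3)i


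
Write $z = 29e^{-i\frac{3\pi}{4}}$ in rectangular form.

a = r cos θ = 29 * -sqrt(2)/2 = -29*sqrt(2)/2
b = r sin θ = 29 * -sqrt(2)/2 = -29*sqrt(2)/2
z = -29*sqrt(2)/2 - (29*sqrt(2)/2)i


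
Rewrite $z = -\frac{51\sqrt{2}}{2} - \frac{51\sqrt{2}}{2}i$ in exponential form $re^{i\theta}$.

r = |z| = sqrt((-51*sqrt(2)/2)^2 + (-51*sqrt(2)/2)^2) = sqrt(2601/2 + 2601/2) = sqrt(2601) = 51
θ = arctan(b/a) = arctan(-36.0624/-36.0624) (quadrant-adjusted) = 225° = 5π/4
z = 51e^(i*5π/4)


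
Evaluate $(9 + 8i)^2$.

(a + bi)^2 = a^2 - b^2 + 2abi
= 9^2 - 8^2 + 2*9*8i
= 17 + 144i


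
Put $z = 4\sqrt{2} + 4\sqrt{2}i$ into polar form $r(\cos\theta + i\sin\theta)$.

r = |z| = sqrt(a^2 + b^2) = sqrt((4*sqrt(2))^2 + (4*sqrt(2))^2) = sqrt(32 + 32) = sqrt(64) = 8
θ = arctan(b/a) = arctan(5.6569/5.6569) (quadrant-adjusted) = 45°
z = 8(cos 45° + i sin 45°)


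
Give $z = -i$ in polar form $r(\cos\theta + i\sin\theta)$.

r = |z| = sqrt(a^2 + b^2) = sqrt((0)^2 + (-1)^2) = sqrt(0 + 1) = sqrt(1) = 1
a = 0 and b < 0, so z lies on the negative imaginary axis: θ = 270°
z = 1(cos 270° + i sin 270°)


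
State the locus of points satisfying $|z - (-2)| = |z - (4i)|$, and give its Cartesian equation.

|z - z1| = |z - z2| means z is equidistant from z1 and z2,
i.e. the perpendicular bisector of the segment from (-2, 0) to (0, 4) (midpoint (-1, 2)).
With z = x + yi, square both sides:
(x - (-2))^2 + (y - 0)^2 = (x - 0)^2 + (y - 4)^2
The x^2 and y^2 terms cancel: 4x + 8y = 16 - 4 = 12
Simplify: x + 2y = 3
Locus: Perpendicular bisector of the segment from (-2, 0) to (0, 4): the line x + 2y = 3


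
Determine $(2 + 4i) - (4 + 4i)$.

(2 - 4) + (4 - 4)i = -2


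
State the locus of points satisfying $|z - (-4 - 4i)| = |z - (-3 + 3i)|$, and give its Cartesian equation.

|z - z1| = |z - z2| means z is equidistant from z1 and z2,
i.e. the perpendicular bisector of the segment from (-4, -4) to (-3, 3) (midpoint (-7/2, -1/2)).
With z = x + yi, square both sides:
(x - (-4))^2 + (y - (-4))^2 = (x - (-3))^2 + (y - 3)^2
The x^2 and y^2 terms cancel: 2x + 14y = 18 - 32 = -14
Simplify: x + 7y = -7
Locus: Perpendicular bisector of the segment from (-4, -4) to (-3, 3): the line x + 7y = -7


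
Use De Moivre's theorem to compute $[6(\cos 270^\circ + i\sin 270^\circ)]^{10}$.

By De Moivre: z^n = r^n(cos(nθ) + i sin(nθ))
= 6^10(cos(10*270°) + i sin(10*270°))
= 60466176(cos 180° + i sin 180°)
= -60466176


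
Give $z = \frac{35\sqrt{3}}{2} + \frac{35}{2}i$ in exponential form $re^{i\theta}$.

r = |z| = sqrt((35*sqrt(3)/2)^2 + (35/2)^2) = sqrt(3675/4 + 1225/4) = sqrt(1225) = 35
θ = arctan(b/a) = arctan(17.5/30.3109) (quadrant-adjusted) = 30° = π/6
z = 35e^(i*π/6)


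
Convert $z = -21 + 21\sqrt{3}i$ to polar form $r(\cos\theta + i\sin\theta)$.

r = |z| = sqrt(a^2 + b^2) = sqrt((-21)^2 + (21*sqrt(3))^2) = sqrt(441 + 1323) = sqrt(1764) = 42
θ = arctan(b/a) = arctan(36.3731/-21) (quadrant-adjusted) = 120°
z = 42(cos 120° + i sin 120°)


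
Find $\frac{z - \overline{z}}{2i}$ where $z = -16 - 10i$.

z - conjugate(z) = 2bi
(z - conjugate(z))/(2i) = 2bi/(2i) = b = -10


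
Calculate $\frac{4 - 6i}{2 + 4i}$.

Multiply numerator and denominator by conjugate (2 - 4i):
= (4 - 6i)(2 - 4i) / (2^2 + 4^2)
= (-16 - 28i) / 20
Divide through by 4: (-4 - 7i) / 5
= -4/5 - (7/5)i


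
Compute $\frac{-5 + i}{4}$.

Divisor is real, so divide each part by 4:
= -5/4 + (1/4)i


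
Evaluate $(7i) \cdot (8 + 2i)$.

(a1*a2 - b1*b2) + (a1*b2 + b1*a2)i
= (0 - 14) + (0 + 56)i
= -14 + 56i


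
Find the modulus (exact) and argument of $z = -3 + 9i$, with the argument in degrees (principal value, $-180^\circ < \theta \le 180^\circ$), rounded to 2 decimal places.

|z| = sqrt((-3)^2 + 9^2) = sqrt(90)
arg(z) = arctan(b/a) = arctan(9/-3) (quadrant-adjusted) = 108.43°


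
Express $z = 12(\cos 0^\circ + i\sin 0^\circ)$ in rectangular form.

a = r cos θ = 12 * 1 = 12
b = r sin θ = 12 * 0 = 0
z = 12


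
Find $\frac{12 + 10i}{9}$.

Divisor is real, so divide each part by 9:
= 4/3 + (10/9)i


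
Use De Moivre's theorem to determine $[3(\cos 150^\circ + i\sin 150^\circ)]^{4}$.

By De Moivre: z^n = r^n(cos(nθ) + i sin(nθ))
= 3^4(cos(4*150°) + i sin(4*150°))
= 81(cos 240° + i sin 240°)
= -81/2 - (81*sqrt(3)/2)i


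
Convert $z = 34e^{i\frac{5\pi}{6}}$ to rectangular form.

a = r cos θ = 34 * -sqrt(3)/2 = -17*sqrt(3)
b = r sin θ = 34 * 1/2 = 17
z = -17*sqrt(3) + 17i


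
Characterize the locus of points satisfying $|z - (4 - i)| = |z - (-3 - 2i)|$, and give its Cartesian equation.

|z - z1| = |z - z2| means z is equidistant from z1 and z2,
i.e. the perpendicular bisector of the segment from (4, -1) to (-3, -2) (midpoint (1/2, -3/2)).
With z = x + yi, square both sides:
(x - 4)^2 + (y - (-1))^2 = (x - (-3))^2 + (y - (-2))^2
The x^2 and y^2 terms cancel: -14x + (-2)y = 13 - 17 = -4
Simplify: 7x + y = 2
Locus: Perpendicular bisector of the segment from (4, -1) to (-3, -2): the line 7x + y = 2


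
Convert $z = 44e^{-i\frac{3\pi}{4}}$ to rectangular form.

a = r cos θ = 44 * -sqrt(2)/2 = -22*sqrt(2)
b = r sin θ = 44 * -sqrt(2)/2 = -22*sqrt(2)
z = -22*sqrt(2) - 22*sqrt(2)i


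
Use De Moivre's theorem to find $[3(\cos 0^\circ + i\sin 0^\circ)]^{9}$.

By De Moivre: z^n = r^n(cos(nθ) + i sin(nθ))
= 3^9(cos(9*0°) + i sin(9*0°))
= 19683(cos 0° + i sin 0°)
= 19683


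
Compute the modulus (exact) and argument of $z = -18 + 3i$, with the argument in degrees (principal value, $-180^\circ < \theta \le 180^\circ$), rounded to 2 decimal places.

|z| = sqrt((-18)^2 + 3^2) = sqrt(333)
arg(z) = arctan(b/a) = arctan(3/-18) (quadrant-adjusted) = 170.54°


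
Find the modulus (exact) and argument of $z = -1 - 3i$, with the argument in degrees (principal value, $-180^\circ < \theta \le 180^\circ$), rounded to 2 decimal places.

|z| = sqrt((-1)^2 + (-3)^2) = sqrt(10)
arg(z) = arctan(b/a) = arctan(-3/-1) (quadrant-adjusted) = -108.43°


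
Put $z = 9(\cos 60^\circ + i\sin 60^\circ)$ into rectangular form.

a = r cos θ = 9 * 1/2 = 9/2
b = r sin θ = 9 * sqrt(3)/2 = 9*sqrt(3)/2
z = 9/2 + (9*sqrt(3)/2)i


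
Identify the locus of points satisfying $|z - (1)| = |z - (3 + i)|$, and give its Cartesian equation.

|z - z1| = |z - z2| means z is equidistant from z1 and z2,
i.e. the perpendicular bisector of the segment from (1, 0) to (3, 1) (midpoint (2, 1/2)).
With z = x + yi, square both sides:
(x - 1)^2 + (y - 0)^2 = (x - 3)^2 + (y - 1)^2
The x^2 and y^2 terms cancel: 4x + 2y = 10 - 1 = 9
Simplify: 4x + 2y = 9
Locus: Perpendicular bisector of the segment from (1, 0) to (3, 1): the line 4x + 2y = 9


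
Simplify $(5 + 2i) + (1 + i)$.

(5 + 1) + (2 + 1)i = 6 + 3i


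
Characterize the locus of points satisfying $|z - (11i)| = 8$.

|z - z0| = r describes a circle centered at z0 with radius r
Here z0 = 11i and r = 8
Locus: Circle centered at (0, 11) with radius 8


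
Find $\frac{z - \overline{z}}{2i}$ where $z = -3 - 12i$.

z - conjugate(z) = 2bi
(z - conjugate(z))/(2i) = 2bi/(2i) = b = -12


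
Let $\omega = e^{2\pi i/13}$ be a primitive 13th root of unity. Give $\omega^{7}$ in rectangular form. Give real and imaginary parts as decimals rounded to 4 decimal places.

ω^7 = e^(2πi·7/13) = e^(i·14π/13)
= cos(14π/13) + i sin(14π/13)
= -0.9709 - 0.2393i


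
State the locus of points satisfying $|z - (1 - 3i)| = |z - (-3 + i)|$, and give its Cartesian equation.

|z - z1| = |z - z2| means z is equidistant from z1 and z2,
i.e. the perpendicular bisector of the segment from (1, -3) to (-3, 1) (midpoint (-1, -1)).
With z = x + yi, square both sides:
(x - 1)^2 + (y - (-3))^2 = (x - (-3))^2 + (y - 1)^2
The x^2 and y^2 terms cancel: -8x + 8y = 10 - 10 = 0
Simplify: x - y = 0
Locus: Perpendicular bisector of the segment from (1, -3) to (-3, 1): the line x - y = 0


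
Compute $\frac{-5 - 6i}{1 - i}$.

Multiply numerator and denominator by conjugate (1 + i):
= (-5 - 6i)(1 + i) / (1^2 + (-1)^2)
= (1 - 11i) / 2
= 1/2 - (11/2)i


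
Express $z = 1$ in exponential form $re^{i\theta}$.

r = |z| = sqrt((1)^2 + (0)^2) = sqrt(1 + 0) = sqrt(1) = 1
b = 0 and a > 0, so z lies on the positive real axis: θ = 0
z = 1e^(i*0) = 1


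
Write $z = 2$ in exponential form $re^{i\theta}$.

r = |z| = sqrt((2)^2 + (0)^2) = sqrt(4 + 0) = sqrt(4) = 2
b = 0 and a > 0, so z lies on the positive real axis: θ = 0
z = 2e^(i*0) = 2


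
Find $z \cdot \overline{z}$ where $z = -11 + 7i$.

z * conjugate(z) = |z|^2 = a^2 + b^2
= (-11)^2 + 7^2 = 170


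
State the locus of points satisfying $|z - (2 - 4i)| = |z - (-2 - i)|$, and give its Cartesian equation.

|z - z1| = |z - z2| means z is equidistant from z1 and z2,
i.e. the perpendicular bisector of the segment from (2, -4) to (-2, -1) (midpoint (0, -5/2)).
With z = x + yi, square both sides:
(x - 2)^2 + (y - (-4))^2 = (x - (-2))^2 + (y - (-1))^2
The x^2 and y^2 terms cancel: -8x + 6y = 5 - 20 = -15
Simplify: 8x - 6y = 15
Locus: Perpendicular bisector of the segment from (2, -4) to (-2, -1): the line 8x - 6y = 15


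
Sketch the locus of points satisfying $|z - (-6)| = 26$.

|z - z0| = r describes a circle centered at z0 with radius r
Here z0 = -6 and r = 26
Locus: Circle centered at (-6, 0) with radius 26


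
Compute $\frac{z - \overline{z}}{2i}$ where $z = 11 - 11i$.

z - conjugate(z) = 2bi
(z - conjugate(z))/(2i) = 2bi/(2i) = b = -11


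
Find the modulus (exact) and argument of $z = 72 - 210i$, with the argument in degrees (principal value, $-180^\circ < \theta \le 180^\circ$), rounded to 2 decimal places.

|z| = sqrt(72^2 + (-210)^2) = 222
arg(z) = arctan(b/a) = arctan(-210/72) (quadrant-adjusted) = -71.08°


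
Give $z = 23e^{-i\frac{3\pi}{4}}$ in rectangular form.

a = r cos θ = 23 * -sqrt(2)/2 = -23*sqrt(2)/2
b = r sin θ = 23 * -sqrt(2)/2 = -23*sqrt(2)/2
z = -23*sqrt(2)/2 - (23*sqrt(2)/2)i


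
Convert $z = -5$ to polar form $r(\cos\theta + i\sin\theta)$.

r = |z| = sqrt(a^2 + b^2) = sqrt((-5)^2 + (0)^2) = sqrt(25 + 0) = sqrt(25) = 5
b = 0 and a < 0, so z lies on the negative real axis: θ = 180°
z = 5(cos 180° + i sin 180°)


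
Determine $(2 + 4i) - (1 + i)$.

(2 - 1) + (4 - 1)i = 1 + 3i


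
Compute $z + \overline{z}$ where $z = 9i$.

z + conjugate(z) = (a + bi) + (a - bi) = 2a
= 2 * 0 = 0


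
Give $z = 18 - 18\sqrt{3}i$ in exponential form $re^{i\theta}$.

r = |z| = sqrt((18)^2 + (-18*sqrt(3))^2) = sqrt(324 + 972) = sqrt(1296) = 36
θ = arctan(b/a) = arctan(-31.1769/18) (quadrant-adjusted) = -60° = -π/3
z = 36e^(-i*π/3)


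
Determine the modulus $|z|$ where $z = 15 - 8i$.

|z| = sqrt(a^2 + b^2) = sqrt(15^2 + (-8)^2) = sqrt(289) = 17


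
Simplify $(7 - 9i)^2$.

(a + bi)^2 = a^2 - b^2 + 2abi
= 7^2 - (-9)^2 + 2*7*(-9)i
= -32 - 126i


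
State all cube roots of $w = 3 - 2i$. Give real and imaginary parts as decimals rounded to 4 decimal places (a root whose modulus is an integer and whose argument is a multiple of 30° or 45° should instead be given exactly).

|w| = sqrt(13) ≈ 3.605551, arg(w) ≈ 326.309932°
Root modulus = sqrt(13)^(1/3) ≈ 1.533406
Root arguments: θ_k = (arg(w) + 360°k)/3 for k = 0, 1, ..., 2
Compute each root as (root modulus)(cos θ_k + i sin θ_k) using full-precision intermediates, then round to 4 decimal places.
Roots: -0.4934 + 1.4519i, -1.0106 - 1.1532i, 1.5040 - 0.2986i


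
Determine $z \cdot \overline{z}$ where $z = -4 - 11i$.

z * conjugate(z) = |z|^2 = a^2 + b^2
= (-4)^2 + (-11)^2 = 137


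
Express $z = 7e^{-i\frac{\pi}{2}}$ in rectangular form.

a = r cos θ = 7 * 0 = 0
b = r sin θ = 7 * -1 = -7
z = -7i


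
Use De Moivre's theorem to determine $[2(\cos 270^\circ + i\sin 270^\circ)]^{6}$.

By De Moivre: z^n = r^n(cos(nθ) + i sin(nθ))
= 2^6(cos(6*270°) + i sin(6*270°))
= 64(cos 180° + i sin 180°)
= -64


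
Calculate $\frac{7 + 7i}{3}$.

Divisor is real, so divide each part by 3:
= 7/3 + (7/3)i


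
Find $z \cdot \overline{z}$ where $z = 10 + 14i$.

z * conjugate(z) = |z|^2 = a^2 + b^2
= 10^2 + 14^2 = 296


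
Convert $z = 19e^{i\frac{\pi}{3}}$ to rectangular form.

a = r cos θ = 19 * 1/2 = 19/2
b = r sin θ = 19 * sqrt(3)/2 = 19*sqrt(3)/2
z = 19/2 + (19*sqrt(3)/2)i


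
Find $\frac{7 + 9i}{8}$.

Divisor is real, so divide each part by 8:
= 7/8 + (9/8)i


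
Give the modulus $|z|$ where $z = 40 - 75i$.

|z| = sqrt(a^2 + b^2) = sqrt(40^2 + (-75)^2) = sqrt(7225) = 85


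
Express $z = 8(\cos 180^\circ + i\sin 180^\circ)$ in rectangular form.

a = r cos θ = 8 * -1 = -8
b = r sin θ = 8 * 0 = 0
z = -8


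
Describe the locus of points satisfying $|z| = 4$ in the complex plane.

|z| = 4 means sqrt(x^2 + y^2) = 4
This is a circle of radius 4 centered at the origin


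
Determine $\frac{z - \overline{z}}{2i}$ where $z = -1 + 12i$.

z - conjugate(z) = 2bi
(z - conjugate(z))/(2i) = 2bi/(2i) = b = 12


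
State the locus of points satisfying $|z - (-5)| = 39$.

|z - z0| = r describes a circle centered at z0 with radius r
Here z0 = -5 and r = 39
Locus: Circle centered at (-5, 0) with radius 39


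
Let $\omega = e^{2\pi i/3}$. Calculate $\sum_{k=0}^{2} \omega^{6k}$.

Since 3 divides 6, ω^6 = (ω^3)^2 = 1^2 = 1, so every term is 1.
Sum = 3 · 1 = 3


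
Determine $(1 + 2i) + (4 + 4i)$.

(1 + 4) + (2 + 4)i = 5 + 6i


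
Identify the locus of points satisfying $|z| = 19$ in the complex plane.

|z| = 19 means sqrt(x^2 + y^2) = 19
This is a circle of radius 19 centered at the origin


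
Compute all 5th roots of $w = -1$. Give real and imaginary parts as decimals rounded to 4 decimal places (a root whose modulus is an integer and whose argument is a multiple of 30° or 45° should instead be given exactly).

|w| = 1, arg(w) = 180°
Root modulus = 1^(1/5) = 1
Root arguments: θ_k = (180° + 360°k)/5 for k = 0, 1, ..., 4
Compute each root as (root modulus)(cos θ_k + i sin θ_k) using full-precision intermediates, then round to 4 decimal places.
Roots: 0.8090 + 0.5878i, -0.3090 + 0.9511i, -1, -0.3090 - 0.9511i, 0.8090 - 0.5878i


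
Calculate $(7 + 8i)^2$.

(a + bi)^2 = a^2 - b^2 + 2abi
= 7^2 - 8^2 + 2*7*8i
= -15 + 112i


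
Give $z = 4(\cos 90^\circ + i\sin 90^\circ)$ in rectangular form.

a = r cos θ = 4 * 0 = 0
b = r sin θ = 4 * 1 = 4
z = 4i


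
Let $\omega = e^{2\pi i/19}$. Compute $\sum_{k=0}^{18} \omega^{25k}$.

Let ζ = ω^25 = e^(2πi·25/19). Since 19 ∤ 25, ζ ≠ 1.
Sum = Σ_{k=0}^{18} ζ^k = (ζ^19 - 1)/(ζ - 1) = (ω^{25·19} - 1)/(ζ - 1) = (1 - 1)/(ζ - 1) = 0


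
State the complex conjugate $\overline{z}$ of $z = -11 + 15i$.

If z = a + bi, then conjugate(z) = a - bi
conjugate(-11 + 15i) = -11 - 15i


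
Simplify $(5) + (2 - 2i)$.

(5 + 2) + (0 + (-2))i = 7 - 2i


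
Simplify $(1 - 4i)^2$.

(a + bi)^2 = a^2 - b^2 + 2abi
= 1^2 - (-4)^2 + 2*1*(-4)i
= -15 - 8i


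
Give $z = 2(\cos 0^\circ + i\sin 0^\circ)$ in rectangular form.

a = r cos θ = 2 * 1 = 2
b = r sin θ = 2 * 0 = 0
z = 2


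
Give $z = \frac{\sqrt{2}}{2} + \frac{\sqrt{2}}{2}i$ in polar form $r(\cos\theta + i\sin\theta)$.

r = |z| = sqrt(a^2 + b^2) = sqrt((sqrt(2)/2)^2 + (sqrt(2)/2)^2) = sqrt(1/2 + 1/2) = sqrt(1) = 1
θ = arctan(b/a) = arctan(0.7071/0.7071) (quadrant-adjusted) = 45°
z = 1(cos 45° + i sin 45°)


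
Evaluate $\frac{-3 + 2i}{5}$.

Divisor is real, so divide each part by 5:
= -3/5 + (2/5)i


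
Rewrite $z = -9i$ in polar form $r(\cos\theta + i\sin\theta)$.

r = |z| = sqrt(a^2 + b^2) = sqrt((0)^2 + (-9)^2) = sqrt(0 + 81) = sqrt(81) = 9
a = 0 and b < 0, so z lies on the negative imaginary axis: θ = 270°
z = 9(cos 270° + i sin 270°)


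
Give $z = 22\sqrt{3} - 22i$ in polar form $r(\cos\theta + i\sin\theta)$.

r = |z| = sqrt(a^2 + b^2) = sqrt((22*sqrt(3))^2 + (-22)^2) = sqrt(1452 + 484) = sqrt(1936) = 44
θ = arctan(b/a) = arctan(-22/38.1051) (quadrant-adjusted) = 330°
z = 44(cos 330° + i sin 330°)


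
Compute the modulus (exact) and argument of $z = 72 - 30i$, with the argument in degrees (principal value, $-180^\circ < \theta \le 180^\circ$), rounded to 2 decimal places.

|z| = sqrt(72^2 + (-30)^2) = 78
arg(z) = arctan(b/a) = arctan(-30/72) (quadrant-adjusted) = -22.62°


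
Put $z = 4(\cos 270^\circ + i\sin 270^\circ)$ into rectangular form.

a = r cos θ = 4 * 0 = 0
b = r sin θ = 4 * -1 = -4
z = -4i


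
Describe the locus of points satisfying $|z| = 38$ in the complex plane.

|z| = 38 means sqrt(x^2 + y^2) = 38
This is a circle of radius 38 centered at the origin


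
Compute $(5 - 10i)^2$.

(a + bi)^2 = a^2 - b^2 + 2abi
= 5^2 - (-10)^2 + 2*5*(-10)i
= -75 - 100i


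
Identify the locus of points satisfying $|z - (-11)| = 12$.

|z - z0| = r describes a circle centered at z0 with radius r
Here z0 = -11 and r = 12
Locus: Circle centered at (-11, 0) with radius 12


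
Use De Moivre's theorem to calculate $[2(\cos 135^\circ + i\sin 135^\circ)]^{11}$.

By De Moivre: z^n = r^n(cos(nθ) + i sin(nθ))
= 2^11(cos(11*135°) + i sin(11*135°))
= 2048(cos 45° + i sin 45°)
= 1024*sqrt(2) + 1024*sqrt(2)i


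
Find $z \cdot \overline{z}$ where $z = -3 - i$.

z * conjugate(z) = |z|^2 = a^2 + b^2
= (-3)^2 + (-1)^2 = 10


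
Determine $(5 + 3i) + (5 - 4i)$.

(5 + 5) + (3 + (-4))i = 10 - i


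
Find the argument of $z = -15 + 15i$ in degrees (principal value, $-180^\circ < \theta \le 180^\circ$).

θ = arctan(b/a) = arctan(15/-15) (quadrant-adjusted) = 135°


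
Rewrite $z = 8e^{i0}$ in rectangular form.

a = r cos θ = 8 * 1 = 8
b = r sin θ = 8 * 0 = 0
z = 8


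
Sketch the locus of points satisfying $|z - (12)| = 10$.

|z - z0| = r describes a circle centered at z0 with radius r
Here z0 = 12 and r = 10
Locus: Circle centered at (12, 0) with radius 10


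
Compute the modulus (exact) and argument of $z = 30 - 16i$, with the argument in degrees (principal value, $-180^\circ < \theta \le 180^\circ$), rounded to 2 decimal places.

|z| = sqrt(30^2 + (-16)^2) = 34
arg(z) = arctan(b/a) = arctan(-16/30) (quadrant-adjusted) = -28.07°


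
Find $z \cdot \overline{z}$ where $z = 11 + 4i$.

z * conjugate(z) = |z|^2 = a^2 + b^2
= 11^2 + 4^2 = 137


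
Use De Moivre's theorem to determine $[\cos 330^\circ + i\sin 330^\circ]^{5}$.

By De Moivre: z^n = r^n(cos(nθ) + i sin(nθ))
= 1^5(cos(5*330°) + i sin(5*330°))
= 1(cos 210° + i sin 210°)
= -sqrt(3)/2 - (1/2)i


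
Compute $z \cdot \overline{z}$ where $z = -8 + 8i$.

z * conjugate(z) = |z|^2 = a^2 + b^2
= (-8)^2 + 8^2 = 128


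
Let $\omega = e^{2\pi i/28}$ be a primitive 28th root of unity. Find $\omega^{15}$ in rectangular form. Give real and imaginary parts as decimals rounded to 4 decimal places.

ω^15 = e^(2πi·15/28) = e^(i·15π/14)
= cos(15π/14) + i sin(15π/14)
= -0.9749 - 0.2225i


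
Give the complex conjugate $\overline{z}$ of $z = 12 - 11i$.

If z = a + bi, then conjugate(z) = a - bi
conjugate(12 - 11i) = 12 + 11i


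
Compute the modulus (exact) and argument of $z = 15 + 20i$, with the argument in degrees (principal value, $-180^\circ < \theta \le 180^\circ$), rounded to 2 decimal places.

|z| = sqrt(15^2 + 20^2) = 25
arg(z) = arctan(b/a) = arctan(20/15) (quadrant-adjusted) = 53.13°


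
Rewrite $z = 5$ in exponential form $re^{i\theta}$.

r = |z| = sqrt((5)^2 + (0)^2) = sqrt(25 + 0) = sqrt(25) = 5
b = 0 and a > 0, so z lies on the positive real axis: θ = 0
z = 5e^(i*0) = 5


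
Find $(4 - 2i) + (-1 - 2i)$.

(4 + (-1)) + (-2 + (-2))i = 3 - 4i


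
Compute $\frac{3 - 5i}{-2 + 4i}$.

Multiply numerator and denominator by conjugate (-2 - 4i):
= (3 - 5i)(-2 - 4i) / ((-2)^2 + 4^2)
= (-26 - 2i) / 20
Divide through by 2: (-13 - i) / 10
= -13/10 - (1/10)i


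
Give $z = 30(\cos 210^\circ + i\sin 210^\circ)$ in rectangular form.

a = r cos θ = 30 * -sqrt(3)/2 = -15*sqrt(3)
b = r sin θ = 30 * -1/2 = -15
z = -15*sqrt(3) - 15i


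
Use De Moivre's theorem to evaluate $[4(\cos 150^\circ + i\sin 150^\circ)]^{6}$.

By De Moivre: z^n = r^n(cos(nθ) + i sin(nθ))
= 4^6(cos(6*150°) + i sin(6*150°))
= 4096(cos 180° + i sin 180°)
= -4096


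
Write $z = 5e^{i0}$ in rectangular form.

a = r cos θ = 5 * 1 = 5
b = r sin θ = 5 * 0 = 0
z = 5


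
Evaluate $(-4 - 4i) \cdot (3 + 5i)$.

(a1*a2 - b1*b2) + (a1*b2 + b1*a2)i
= (-12 - (-20)) + (-20 + (-12))i
= 8 - 32i


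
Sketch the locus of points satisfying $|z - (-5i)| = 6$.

|z - z0| = r describes a circle centered at z0 with radius r
Here z0 = -5i and r = 6
Locus: Circle centered at (0, -5) with radius 6


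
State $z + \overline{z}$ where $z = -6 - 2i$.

z + conjugate(z) = (a + bi) + (a - bi) = 2a
= 2 * (-6) = -12


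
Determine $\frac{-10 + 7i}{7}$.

Divisor is real, so divide each part by 7:
= -10/7 + i


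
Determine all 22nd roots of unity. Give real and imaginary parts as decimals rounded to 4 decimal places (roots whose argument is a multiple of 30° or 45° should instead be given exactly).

ω_k = e^(2πik/22) = cos(2πk/22) + i sin(2πk/22) for k = 0, 1, ..., 21
Roots: 1, 0.9595 + 0.2817i, 0.8413 + 0.5406i, 0.6549 + 0.7557i, 0.4154 + 0.9096i, 0.1423 + 0.9898i, -0.1423 + 0.9898i, -0.4154 + 0.9096i, -0.6549 + 0.7557i, -0.8413 + 0.5406i, -0.9595 + 0.2817i, -1, -0.9595 - 0.2817i, -0.8413 - 0.5406i, -0.6549 - 0.7557i, -0.4154 - 0.9096i, -0.1423 - 0.9898i, 0.1423 - 0.9898i, 0.4154 - 0.9096i, 0.6549 - 0.7557i, 0.8413 - 0.5406i, 0.9595 - 0.2817i


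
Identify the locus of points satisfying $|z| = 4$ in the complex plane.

|z| = 4 means sqrt(x^2 + y^2) = 4
This is a circle of radius 4 centered at the origin


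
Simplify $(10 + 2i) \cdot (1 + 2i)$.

(a1*a2 - b1*b2) + (a1*b2 + b1*a2)i
= (10 - 4) + (20 + 2)i
= 6 + 22i


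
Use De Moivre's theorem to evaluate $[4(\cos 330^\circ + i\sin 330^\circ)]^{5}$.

By De Moivre: z^n = r^n(cos(nθ) + i sin(nθ))
= 4^5(cos(5*330°) + i sin(5*330°))
= 1024(cos 210° + i sin 210°)
= -512*sqrt(3) - 512i


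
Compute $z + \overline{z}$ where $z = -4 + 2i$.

z + conjugate(z) = (a + bi) + (a - bi) = 2a
= 2 * (-4) = -8


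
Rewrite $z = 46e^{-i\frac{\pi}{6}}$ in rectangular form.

a = r cos θ = 46 * sqrt(3)/2 = 23*sqrt(3)
b = r sin θ = 46 * -1/2 = -23
z = 23*sqrt(3) - 23i


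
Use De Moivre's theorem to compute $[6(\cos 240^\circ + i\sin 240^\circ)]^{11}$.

By De Moivre: z^n = r^n(cos(nθ) + i sin(nθ))
= 6^11(cos(11*240°) + i sin(11*240°))
= 362797056(cos 120° + i sin 120°)
= -181398528 + 181398528*sqrt(3)i


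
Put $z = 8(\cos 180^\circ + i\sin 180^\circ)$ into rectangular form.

a = r cos θ = 8 * -1 = -8
b = r sin θ = 8 * 0 = 0
z = -8


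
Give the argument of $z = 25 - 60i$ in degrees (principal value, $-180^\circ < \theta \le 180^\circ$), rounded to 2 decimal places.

θ = arctan(b/a) = arctan(-60/25) (quadrant-adjusted) = -67.38°


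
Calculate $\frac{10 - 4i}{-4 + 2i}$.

Multiply numerator and denominator by conjugate (-4 - 2i):
= (10 - 4i)(-4 - 2i) / ((-4)^2 + 2^2)
= (-48 - 4i) / 20
Divide through by 4: (-12 - i) / 5
= -12/5 - (1/5)i


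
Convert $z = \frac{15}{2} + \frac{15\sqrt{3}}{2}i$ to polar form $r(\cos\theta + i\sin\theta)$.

r = |z| = sqrt(a^2 + b^2) = sqrt((15/2)^2 + (15*sqrt(3)/2)^2) = sqrt(225/4 + 675/4) = sqrt(225) = 15
θ = arctan(b/a) = arctan(12.9904/7.5) (quadrant-adjusted) = 60°
z = 15(cos 60° + i sin 60°)


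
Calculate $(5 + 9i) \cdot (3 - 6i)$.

(a1*a2 - b1*b2) + (a1*b2 + b1*a2)i
= (15 - (-54)) + (-30 + 27)i
= 69 - 3i


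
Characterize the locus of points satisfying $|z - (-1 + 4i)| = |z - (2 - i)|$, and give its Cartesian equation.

|z - z1| = |z - z2| means z is equidistant from z1 and z2,
i.e. the perpendicular bisector of the segment from (-1, 4) to (2, -1) (midpoint (1/2, 3/2)).
With z = x + yi, square both sides:
(x - (-1))^2 + (y - 4)^2 = (x - 2)^2 + (y - (-1))^2
The x^2 and y^2 terms cancel: 6x + (-10)y = 5 - 17 = -12
Simplify: 3x - 5y = -6
Locus: Perpendicular bisector of the segment from (-1, 4) to (2, -1): the line 3x - 5y = -6


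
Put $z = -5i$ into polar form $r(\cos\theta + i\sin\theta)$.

r = |z| = sqrt(a^2 + b^2) = sqrt((0)^2 + (-5)^2) = sqrt(0 + 25) = sqrt(25) = 5
a = 0 and b < 0, so z lies on the negative imaginary axis: θ = 270°
z = 5(cos 270° + i sin 270°)


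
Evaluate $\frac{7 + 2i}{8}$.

Divisor is real, so divide each part by 8:
= 7/8 + (1/4)i


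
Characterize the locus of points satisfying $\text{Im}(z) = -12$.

Im(z) = y where z = x + yi; the equation y = -12 is satisfied by all points with that y-coordinate
Locus: Horizontal line y = -12


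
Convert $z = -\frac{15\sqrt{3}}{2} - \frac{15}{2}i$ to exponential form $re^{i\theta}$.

r = |z| = sqrt((-15*sqrt(3)/2)^2 + (-15/2)^2) = sqrt(675/4 + 225/4) = sqrt(225) = 15
θ = arctan(b/a) = arctan(-7.5/-12.9904) (quadrant-adjusted) = -150° = -5π/6
z = 15e^(-i*5π/6)


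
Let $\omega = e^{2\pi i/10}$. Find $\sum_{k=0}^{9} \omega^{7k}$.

Let ζ = ω^7 = e^(2πi·7/10). Since 10 ∤ 7, ζ ≠ 1.
Sum = Σ_{k=0}^{9} ζ^k = (ζ^10 - 1)/(ζ - 1) = (ω^{7·10} - 1)/(ζ - 1) = (1 - 1)/(ζ - 1) = 0


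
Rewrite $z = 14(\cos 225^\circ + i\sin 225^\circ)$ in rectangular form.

a = r cos θ = 14 * -sqrt(2)/2 = -7*sqrt(2)
b = r sin θ = 14 * -sqrt(2)/2 = -7*sqrt(2)
z = -7*sqrt(2) - 7*sqrt(2)i


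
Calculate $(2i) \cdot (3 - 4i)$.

(a1*a2 - b1*b2) + (a1*b2 + b1*a2)i
= (0 - (-8)) + (0 + 6)i
= 8 + 6i


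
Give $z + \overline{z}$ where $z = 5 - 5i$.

z + conjugate(z) = (a + bi) + (a - bi) = 2a
= 2 * 5 = 10


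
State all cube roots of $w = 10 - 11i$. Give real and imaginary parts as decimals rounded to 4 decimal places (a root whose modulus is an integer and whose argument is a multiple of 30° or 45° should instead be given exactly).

|w| = sqrt(221) ≈ 14.866069, arg(w) ≈ 312.273689°
Root modulus = sqrt(221)^(1/3) ≈ 2.458850
Root arguments: θ_k = (arg(w) + 360°k)/3 for k = 0, 1, ..., 2
Compute each root as (root modulus)(cos θ_k + i sin θ_k) using full-precision intermediates, then round to 4 decimal places.
Roots: -0.5986 + 2.3849i, -1.7660 - 1.7109i, 2.3647 - 0.6740i


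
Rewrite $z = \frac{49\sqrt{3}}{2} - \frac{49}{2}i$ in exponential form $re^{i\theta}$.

r = |z| = sqrt((49*sqrt(3)/2)^2 + (-49/2)^2) = sqrt(7203/4 + 2401/4) = sqrt(2401) = 49
θ = arctan(b/a) = arctan(-24.5/42.4352) (quadrant-adjusted) = -30° = -π/6
z = 49e^(-i*π/6)


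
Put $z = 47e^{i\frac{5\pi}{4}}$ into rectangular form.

a = r cos θ = 47 * -sqrt(2)/2 = -47*sqrt(2)/2
b = r sin θ = 47 * -sqrt(2)/2 = -47*sqrt(2)/2
z = -47*sqrt(2)/2 - (47*sqrt(2)/2)i


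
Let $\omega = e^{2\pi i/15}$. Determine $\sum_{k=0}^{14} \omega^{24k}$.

Let ζ = ω^24 = e^(2πi·24/15). Since 15 ∤ 24, ζ ≠ 1.
Sum = Σ_{k=0}^{14} ζ^k = (ζ^15 - 1)/(ζ - 1) = (ω^{24·15} - 1)/(ζ - 1) = (1 - 1)/(ζ - 1) = 0


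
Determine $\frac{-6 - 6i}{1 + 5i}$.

Multiply numerator and denominator by conjugate (1 - 5i):
= (-6 - 6i)(1 - 5i) / (1^2 + 5^2)
= (-36 + 24i) / 26
Divide through by 2: (-18 + 12i) / 13
= -18/13 + (12/13)i


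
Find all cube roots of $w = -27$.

|w| = 27, arg(w) = 180°
Root modulus = 27^(1/3) = 3
Root arguments: θ_k = (180° + 360°k)/3 for k = 0, 1, ..., 2
Roots: 3/2 + (3*sqrt(3)/2)i, -3, 3/2 - (3*sqrt(3)/2)i


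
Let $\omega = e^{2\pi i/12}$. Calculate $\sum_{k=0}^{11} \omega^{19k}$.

Let ζ = ω^19 = e^(2πi·19/12). Since 12 ∤ 19, ζ ≠ 1.
Sum = Σ_{k=0}^{11} ζ^k = (ζ^12 - 1)/(ζ - 1) = (ω^{19·12} - 1)/(ζ - 1) = (1 - 1)/(ζ - 1) = 0


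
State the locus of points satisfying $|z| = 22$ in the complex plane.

|z| = 22 means sqrt(x^2 + y^2) = 22
This is a circle of radius 22 centered at the origin


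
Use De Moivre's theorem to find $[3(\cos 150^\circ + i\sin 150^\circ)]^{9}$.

By De Moivre: z^n = r^n(cos(nθ) + i sin(nθ))
= 3^9(cos(9*150°) + i sin(9*150°))
= 19683(cos 270° + i sin 270°)
= -19683i


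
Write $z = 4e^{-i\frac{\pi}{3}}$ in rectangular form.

a = r cos θ = 4 * 1/2 = 2
b = r sin θ = 4 * -sqrt(3)/2 = -2*sqrt(3)
z = 2 - 2*sqrt(3)i


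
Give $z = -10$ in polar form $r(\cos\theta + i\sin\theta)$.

r = |z| = sqrt(a^2 + b^2) = sqrt((-10)^2 + (0)^2) = sqrt(100 + 0) = sqrt(100) = 10
b = 0 and a < 0, so z lies on the negative real axis: θ = 180°
z = 10(cos 180° + i sin 180°)


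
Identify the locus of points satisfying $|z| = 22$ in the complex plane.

|z| = 22 means sqrt(x^2 + y^2) = 22
This is a circle of radius 22 centered at the origin


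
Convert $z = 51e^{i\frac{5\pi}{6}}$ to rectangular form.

a = r cos θ = 51 * -sqrt(3)/2 = -51*sqrt(3)/2
b = r sin θ = 51 * 1/2 = 51/2
z = -51*sqrt(3)/2 + (51/2)i


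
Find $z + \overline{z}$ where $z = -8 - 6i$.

z + conjugate(z) = (a + bi) + (a - bi) = 2a
= 2 * (-8) = -16
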